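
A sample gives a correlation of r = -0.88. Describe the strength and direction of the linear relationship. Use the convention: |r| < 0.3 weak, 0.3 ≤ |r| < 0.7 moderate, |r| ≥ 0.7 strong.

strong negative

r = -0.88 < 0 so the relationship is negative.
|r| = 0.88, which falls in the strong range.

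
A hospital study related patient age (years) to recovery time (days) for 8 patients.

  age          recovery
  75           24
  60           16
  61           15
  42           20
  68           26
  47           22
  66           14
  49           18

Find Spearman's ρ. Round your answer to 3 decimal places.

0.167

Rank age: 8, 4, 5, 1, 7, 2, 6, 3
Rank recovery: 7, 3, 2, 5, 8, 6, 1, 4
d = rank(age) − rank(recovery): 1, 1, 3, -4, -1, -4, 5, -1; Σd² = 70
ρ = 1 − 6Σd² / [n(n²−1)] = 1 − 6×70 / (8×63) = 1 − 420/504 ≈ 0.167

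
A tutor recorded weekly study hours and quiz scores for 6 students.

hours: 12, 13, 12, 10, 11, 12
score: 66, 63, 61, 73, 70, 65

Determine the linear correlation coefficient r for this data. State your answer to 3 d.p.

-0.883

n = 6, Σx = 70, Σy = 398, Σx² = 822, Σy² = 26500, Σxy = 4623
nΣxy − ΣxΣy = 27738 − 27860 = -122
nΣx² − (Σx)² = 4932 − 4900 = 32; nΣy² − (Σy)² = 159000 − 158404 = 596
r = -122 / √(32 × 596) = -122 / 138.1014 ≈ -0.883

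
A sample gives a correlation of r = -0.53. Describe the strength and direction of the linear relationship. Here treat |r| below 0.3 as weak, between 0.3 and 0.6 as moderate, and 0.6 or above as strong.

r = -0.53 < 0 so the relationship is negative.
|r| = 0.53, which falls in the moderate range.

moderate negative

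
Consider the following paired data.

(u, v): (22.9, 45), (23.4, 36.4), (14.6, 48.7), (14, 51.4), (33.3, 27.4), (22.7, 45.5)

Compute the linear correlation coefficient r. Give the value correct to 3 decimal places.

n = 6, Σu = 130.9, Σv = 254.4, Σu² = 3105.31, Σv² = 11184.62, Σuv = 5258.15
nΣuv − ΣuΣv = 31548.9 − 33300.96 = -1752.06
nΣu² − (Σu)² = 18631.86 − 17134.81 = 1497.05; nΣv² − (Σv)² = 67107.72 − 64719.36 = 2388.36
r = -1752.06 / √(1497.05 × 2388.36) = -1752.06 / 1890.8978 ≈ -0.927

-0.927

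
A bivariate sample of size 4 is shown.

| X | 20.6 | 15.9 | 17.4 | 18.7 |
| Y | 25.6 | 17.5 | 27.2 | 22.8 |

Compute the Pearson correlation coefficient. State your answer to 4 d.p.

n = 4, ΣX = 72.6, ΣY = 93.1, ΣX² = 1329.62, ΣY² = 2221.29, ΣXY = 1705.25
nΣXY − ΣXΣY = 6821 − 6759.06 = 61.94
nΣX² − (ΣX)² = 5318.48 − 5270.76 = 47.72; nΣY² − (ΣY)² = 8885.16 − 8667.61 = 217.55
r = 61.94 / √(47.72 × 217.55) = 61.94 / 101.8896 ≈ 0.6079

0.6079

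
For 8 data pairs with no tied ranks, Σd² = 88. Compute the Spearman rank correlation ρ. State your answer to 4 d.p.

-0.0476

ρ = 1 − 6Σd² / [n(n²−1)] = 1 − 6×88 / (8×63)
  = 1 − 528/504 = 1 − 1.04762 ≈ -0.0476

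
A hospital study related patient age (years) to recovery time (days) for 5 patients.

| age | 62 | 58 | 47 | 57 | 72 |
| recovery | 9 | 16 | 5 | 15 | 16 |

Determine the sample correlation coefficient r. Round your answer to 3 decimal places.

0.650

n = 5, Σx = 296, Σy = 61, Σx² = 17850, Σy² = 843, Σxy = 3728
nΣxy − ΣxΣy = 18640 − 18056 = 584
nΣx² − (Σx)² = 89250 − 87616 = 1634; nΣy² − (Σy)² = 4215 − 3721 = 494
r = 584 / √(1634 × 494) = 584 / 898.4409 ≈ 0.650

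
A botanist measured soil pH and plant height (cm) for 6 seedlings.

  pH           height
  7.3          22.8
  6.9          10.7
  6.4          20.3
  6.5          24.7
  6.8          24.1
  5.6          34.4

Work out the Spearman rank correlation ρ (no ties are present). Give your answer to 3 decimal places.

Rank pH: 6, 5, 2, 3, 4, 1
Rank height: 3, 1, 2, 5, 4, 6
d = rank(pH) − rank(height): 3, 4, 0, -2, 0, -5; Σd² = 54
ρ = 1 − 6Σd² / [n(n²−1)] = 1 − 6×54 / (6×35) = 1 − 324/210 ≈ -0.543

-0.543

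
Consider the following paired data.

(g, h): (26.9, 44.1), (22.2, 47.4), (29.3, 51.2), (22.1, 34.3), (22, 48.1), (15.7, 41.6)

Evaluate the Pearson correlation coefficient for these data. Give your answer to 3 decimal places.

n = 6, Σg = 138.2, Σh = 266.7, Σg² = 3293.84, Σh² = 12033.67, Σgh = 6208.08
nΣgh − ΣgΣh = 37248.48 − 36857.94 = 390.54
nΣg² − (Σg)² = 19763.04 − 19099.24 = 663.8; nΣh² − (Σh)² = 72202.02 − 71128.89 = 1073.13
r = 390.54 / √(663.8 × 1073.13) = 390.54 / 844.0046 ≈ 0.463

0.463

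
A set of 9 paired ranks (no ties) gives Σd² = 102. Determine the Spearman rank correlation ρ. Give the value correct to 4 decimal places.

ρ = 1 − 6Σd² / [n(n²−1)] = 1 − 6×102 / (9×80)
  = 1 − 612/720 = 1 − 0.85000 ≈ 0.1500

0.1500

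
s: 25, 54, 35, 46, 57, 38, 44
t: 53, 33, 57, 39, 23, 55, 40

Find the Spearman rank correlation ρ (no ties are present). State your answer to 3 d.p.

-0.893

Rank s: 1, 6, 2, 5, 7, 3, 4
Rank t: 5, 2, 7, 3, 1, 6, 4
d = rank(s) − rank(t): -4, 4, -5, 2, 6, -3, 0; Σd² = 106
ρ = 1 − 6Σd² / [n(n²−1)] = 1 − 6×106 / (7×48) = 1 − 636/336 ≈ -0.893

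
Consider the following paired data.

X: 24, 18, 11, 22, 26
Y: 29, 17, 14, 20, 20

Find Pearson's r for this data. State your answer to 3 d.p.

n = 5, ΣX = 101, ΣY = 100, ΣX² = 2181, ΣY² = 2126, ΣXY = 2116
nΣXY − ΣXΣY = 10580 − 10100 = 480
nΣX² − (ΣX)² = 10905 − 10201 = 704; nΣY² − (ΣY)² = 10630 − 10000 = 630
r = 480 / √(704 × 630) = 480 / 665.9730 ≈ 0.721

0.721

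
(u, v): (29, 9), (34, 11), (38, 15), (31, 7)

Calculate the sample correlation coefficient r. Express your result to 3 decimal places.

0.897

n = 4, Σu = 132, Σv = 42, Σu² = 4402, Σv² = 476, Σuv = 1422
nΣuv − ΣuΣv = 5688 − 5544 = 144
nΣu² − (Σu)² = 17608 − 17424 = 184; nΣv² − (Σv)² = 1904 − 1764 = 140
r = 144 / √(184 × 140) = 144 / 160.4992 ≈ 0.897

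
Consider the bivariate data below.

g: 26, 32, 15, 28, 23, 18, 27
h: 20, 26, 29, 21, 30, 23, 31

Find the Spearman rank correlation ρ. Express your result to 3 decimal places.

-0.143

Rank g: 4, 7, 1, 6, 3, 2, 5
Rank h: 1, 4, 5, 2, 6, 3, 7
d = rank(g) − rank(h): 3, 3, -4, 4, -3, -1, -2; Σd² = 64
ρ = 1 − 6Σd² / [n(n²−1)] = 1 − 6×64 / (7×48) = 1 − 384/336 ≈ -0.143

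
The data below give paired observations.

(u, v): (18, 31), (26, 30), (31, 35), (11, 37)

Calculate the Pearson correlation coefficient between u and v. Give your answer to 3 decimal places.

-0.338

n = 4, Σu = 86, Σv = 133, Σu² = 2082, Σv² = 4455, Σuv = 2830
nΣuv − ΣuΣv = 11320 − 11438 = -118
nΣu² − (Σu)² = 8328 − 7396 = 932; nΣv² − (Σv)² = 17820 − 17689 = 131
r = -118 / √(932 × 131) = -118 / 349.4167 ≈ -0.338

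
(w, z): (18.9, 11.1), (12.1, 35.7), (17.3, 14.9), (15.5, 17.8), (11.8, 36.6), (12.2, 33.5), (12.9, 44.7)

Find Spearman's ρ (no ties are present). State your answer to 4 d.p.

-0.7857

Rank w: 7, 2, 6, 5, 1, 3, 4
Rank z: 1, 5, 2, 3, 6, 4, 7
d = rank(w) − rank(z): 6, -3, 4, 2, -5, -1, -3; Σd² = 100
ρ = 1 − 6Σd² / [n(n²−1)] = 1 − 6×100 / (7×48) = 1 − 600/336 ≈ -0.7857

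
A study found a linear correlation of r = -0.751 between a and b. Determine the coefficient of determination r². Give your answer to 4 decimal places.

0.5640

r² = (-0.751)² = 0.5640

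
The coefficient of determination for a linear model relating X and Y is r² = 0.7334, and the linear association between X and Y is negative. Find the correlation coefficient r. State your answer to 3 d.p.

-0.856

|r| = √0.7334 = 0.856
The association is negative, so r = −0.856.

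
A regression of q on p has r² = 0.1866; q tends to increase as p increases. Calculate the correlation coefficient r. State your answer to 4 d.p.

|r| = √0.1866 = 0.4320
The association is positive, so r = 0.4320.

0.4320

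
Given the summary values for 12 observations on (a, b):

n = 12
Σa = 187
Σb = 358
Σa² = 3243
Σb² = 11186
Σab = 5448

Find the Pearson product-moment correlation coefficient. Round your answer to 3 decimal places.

-0.321

r = (nΣab − ΣaΣb) / √[(nΣa² − (Σa)²)(nΣb² − (Σb)²)]
Numerator: 12×5448 − 187×358 = -1570
Denominator: √[(38916 − 34969)(134232 − 128164)] = √[3947 × 6068] = 4893.9142
r = -1570 / 4893.9142 ≈ -0.321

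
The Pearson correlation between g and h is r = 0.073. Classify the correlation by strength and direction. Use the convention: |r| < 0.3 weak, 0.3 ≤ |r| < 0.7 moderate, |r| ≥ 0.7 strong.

r = 0.073 > 0 so the relationship is positive.
|r| = 0.073, which falls in the weak range.

weak positive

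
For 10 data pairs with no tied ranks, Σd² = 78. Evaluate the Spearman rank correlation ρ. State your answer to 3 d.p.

ρ = 1 − 6Σd² / [n(n²−1)] = 1 − 6×78 / (10×99)
  = 1 − 468/990 = 1 − 0.4727 ≈ 0.527

0.527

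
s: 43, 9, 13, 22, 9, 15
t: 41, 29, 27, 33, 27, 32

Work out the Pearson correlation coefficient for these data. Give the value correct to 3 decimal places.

0.959

n = 6, Σs = 111, Σt = 189, Σs² = 2889, Σt² = 6093, Σst = 3824
nΣst − ΣsΣt = 22944 − 20979 = 1965
nΣs² − (Σs)² = 17334 − 12321 = 5013; nΣt² − (Σt)² = 36558 − 35721 = 837
r = 1965 / √(5013 × 837) = 1965 / 2048.3850 ≈ 0.959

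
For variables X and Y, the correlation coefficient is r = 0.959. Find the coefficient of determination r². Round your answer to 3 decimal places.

0.920

r² = (0.959)² = 0.920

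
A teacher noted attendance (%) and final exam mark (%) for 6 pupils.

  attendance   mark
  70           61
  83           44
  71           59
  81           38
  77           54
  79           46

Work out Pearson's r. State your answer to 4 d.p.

n = 6, Σx = 461, Σy = 302, Σx² = 35561, Σy² = 15614, Σxy = 22981
nΣxy − ΣxΣy = 137886 − 139222 = -1336
nΣx² − (Σx)² = 213366 − 212521 = 845; nΣy² − (Σy)² = 93684 − 91204 = 2480
r = -1336 / √(845 × 2480) = -1336 / 1447.6187 ≈ -0.9229

-0.9229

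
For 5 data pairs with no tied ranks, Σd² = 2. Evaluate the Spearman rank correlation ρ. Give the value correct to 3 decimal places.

ρ = 1 − 6Σd² / [n(n²−1)] = 1 − 6×2 / (5×24)
  = 1 − 12/120 = 1 − 0.1000 ≈ 0.900

0.900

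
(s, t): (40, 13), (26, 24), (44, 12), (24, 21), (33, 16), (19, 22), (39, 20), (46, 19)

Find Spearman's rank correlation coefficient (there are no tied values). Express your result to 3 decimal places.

Rank s: 6, 3, 7, 2, 4, 1, 5, 8
Rank t: 2, 8, 1, 6, 3, 7, 5, 4
d = rank(s) − rank(t): 4, -5, 6, -4, 1, -6, 0, 4; Σd² = 146
ρ = 1 − 6Σd² / [n(n²−1)] = 1 − 6×146 / (8×63) = 1 − 876/504 ≈ -0.738

-0.738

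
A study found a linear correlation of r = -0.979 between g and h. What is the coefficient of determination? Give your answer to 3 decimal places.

r² = (-0.979)² = 0.958

0.958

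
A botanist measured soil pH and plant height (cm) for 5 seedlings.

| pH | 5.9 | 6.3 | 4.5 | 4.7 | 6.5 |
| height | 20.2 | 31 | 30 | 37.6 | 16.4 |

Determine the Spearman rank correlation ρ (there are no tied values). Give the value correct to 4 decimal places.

-0.5000

Rank pH: 3, 4, 1, 2, 5
Rank height: 2, 4, 3, 5, 1
d = rank(pH) − rank(height): 1, 0, -2, -3, 4; Σd² = 30
ρ = 1 − 6Σd² / [n(n²−1)] = 1 − 6×30 / (5×24) = 1 − 180/120 ≈ -0.5000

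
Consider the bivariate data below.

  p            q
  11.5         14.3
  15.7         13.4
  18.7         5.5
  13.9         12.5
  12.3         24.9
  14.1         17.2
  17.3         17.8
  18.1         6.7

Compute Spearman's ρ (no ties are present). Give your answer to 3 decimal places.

-0.571

Rank p: 1, 5, 8, 3, 2, 4, 6, 7
Rank q: 5, 4, 1, 3, 8, 6, 7, 2
d = rank(p) − rank(q): -4, 1, 7, 0, -6, -2, -1, 5; Σd² = 132
ρ = 1 − 6Σd² / [n(n²−1)] = 1 − 6×132 / (8×63) = 1 − 792/504 ≈ -0.571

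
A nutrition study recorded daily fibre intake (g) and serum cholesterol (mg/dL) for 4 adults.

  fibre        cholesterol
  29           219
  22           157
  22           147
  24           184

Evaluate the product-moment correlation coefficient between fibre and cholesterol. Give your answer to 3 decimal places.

n = 4, Σx = 97, Σy = 707, Σx² = 2385, Σy² = 128075, Σxy = 17455
nΣxy − ΣxΣy = 69820 − 68579 = 1241
nΣx² − (Σx)² = 9540 − 9409 = 131; nΣy² − (Σy)² = 512300 − 499849 = 12451
r = 1241 / √(131 × 12451) = 1241 / 1277.1378 ≈ 0.972

0.972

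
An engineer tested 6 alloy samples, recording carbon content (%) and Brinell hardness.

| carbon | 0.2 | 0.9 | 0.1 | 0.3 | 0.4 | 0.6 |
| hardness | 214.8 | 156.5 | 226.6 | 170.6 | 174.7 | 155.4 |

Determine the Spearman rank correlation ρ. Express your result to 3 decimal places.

Rank carbon: 2, 6, 1, 3, 4, 5
Rank hardness: 5, 2, 6, 3, 4, 1
d = rank(carbon) − rank(hardness): -3, 4, -5, 0, 0, 4; Σd² = 66
ρ = 1 − 6Σd² / [n(n²−1)] = 1 − 6×66 / (6×35) = 1 − 396/210 ≈ -0.886

-0.886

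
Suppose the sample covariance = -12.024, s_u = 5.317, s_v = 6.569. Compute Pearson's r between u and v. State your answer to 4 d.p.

-0.3443

r = Cov(u,v) / (s_u · s_v) = -12.024 / (5.317 × 6.569)
  = -12.024 / 34.9274 ≈ -0.3443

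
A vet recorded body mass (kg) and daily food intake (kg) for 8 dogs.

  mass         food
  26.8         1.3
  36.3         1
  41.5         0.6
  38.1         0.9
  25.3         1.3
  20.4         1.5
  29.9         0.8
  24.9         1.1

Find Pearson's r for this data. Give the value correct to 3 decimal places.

n = 8, Σx = 243.2, Σy = 8.5, Σx² = 7780.06, Σy² = 9.65, Σxy = 245.13
nΣxy − ΣxΣy = 1961.04 − 2067.2 = -106.16
nΣx² − (Σx)² = 62240.48 − 59146.24 = 3094.24; nΣy² − (Σy)² = 77.2 − 72.25 = 4.95
r = -106.16 / √(3094.24 × 4.95) = -106.16 / 123.7598 ≈ -0.858

-0.858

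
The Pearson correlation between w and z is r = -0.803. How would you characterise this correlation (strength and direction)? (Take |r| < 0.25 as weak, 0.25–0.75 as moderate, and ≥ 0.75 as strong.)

strong negative

r = -0.803 < 0 so the relationship is negative.
|r| = 0.803, which falls in the strong range.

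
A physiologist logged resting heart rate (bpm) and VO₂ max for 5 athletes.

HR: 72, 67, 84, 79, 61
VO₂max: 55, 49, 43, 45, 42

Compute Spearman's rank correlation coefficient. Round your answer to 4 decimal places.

Rank HR: 3, 2, 5, 4, 1
Rank VO₂max: 5, 4, 2, 3, 1
d = rank(HR) − rank(VO₂max): -2, -2, 3, 1, 0; Σd² = 18
ρ = 1 − 6Σd² / [n(n²−1)] = 1 − 6×18 / (5×24) = 1 − 108/120 ≈ 0.1000

0.1000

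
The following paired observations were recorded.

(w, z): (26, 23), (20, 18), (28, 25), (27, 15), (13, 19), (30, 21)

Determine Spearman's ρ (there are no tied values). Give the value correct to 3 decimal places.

Rank w: 3, 2, 5, 4, 1, 6
Rank z: 5, 2, 6, 1, 3, 4
d = rank(w) − rank(z): -2, 0, -1, 3, -2, 2; Σd² = 22
ρ = 1 − 6Σd² / [n(n²−1)] = 1 − 6×22 / (6×35) = 1 − 132/210 ≈ 0.371

0.371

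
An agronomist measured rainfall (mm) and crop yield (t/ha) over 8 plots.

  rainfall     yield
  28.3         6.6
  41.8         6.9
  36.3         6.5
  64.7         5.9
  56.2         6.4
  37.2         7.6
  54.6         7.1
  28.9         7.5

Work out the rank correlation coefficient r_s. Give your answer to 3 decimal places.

-0.476

Rank rainfall: 1, 5, 3, 8, 7, 4, 6, 2
Rank yield: 4, 5, 3, 1, 2, 8, 6, 7
d = rank(rainfall) − rank(yield): -3, 0, 0, 7, 5, -4, 0, -5; Σd² = 124
ρ = 1 − 6Σd² / [n(n²−1)] = 1 − 6×124 / (8×63) = 1 − 744/504 ≈ -0.476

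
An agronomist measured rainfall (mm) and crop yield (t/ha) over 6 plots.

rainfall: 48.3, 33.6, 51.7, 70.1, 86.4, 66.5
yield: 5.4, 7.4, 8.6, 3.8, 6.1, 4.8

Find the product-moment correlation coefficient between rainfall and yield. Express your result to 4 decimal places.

-0.4819

n = 6, Σx = 356.6, Σy = 36.1, Σx² = 22935.96, Σy² = 232.57, Σxy = 2066.7
nΣxy − ΣxΣy = 12400.2 − 12873.26 = -473.06
nΣx² − (Σx)² = 137615.76 − 127163.56 = 10452.2; nΣy² − (Σy)² = 1395.42 − 1303.21 = 92.21
r = -473.06 / √(10452.2 × 92.21) = -473.06 / 981.7318 ≈ -0.4819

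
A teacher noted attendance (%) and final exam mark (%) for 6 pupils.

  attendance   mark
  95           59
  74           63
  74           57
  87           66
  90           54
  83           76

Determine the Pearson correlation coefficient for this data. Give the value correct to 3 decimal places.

-0.126

n = 6, Σx = 503, Σy = 375, Σx² = 42535, Σy² = 23747, Σxy = 31395
nΣxy − ΣxΣy = 188370 − 188625 = -255
nΣx² − (Σx)² = 255210 − 253009 = 2201; nΣy² − (Σy)² = 142482 − 140625 = 1857
r = -255 / √(2201 × 1857) = -255 / 2021.6966 ≈ -0.126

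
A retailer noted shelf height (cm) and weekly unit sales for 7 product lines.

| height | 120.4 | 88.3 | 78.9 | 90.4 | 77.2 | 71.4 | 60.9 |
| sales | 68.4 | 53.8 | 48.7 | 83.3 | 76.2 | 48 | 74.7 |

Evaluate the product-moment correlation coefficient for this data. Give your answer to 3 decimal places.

n = 7, Σx = 587.5, Σy = 453.1, Σx² = 51457.03, Σy² = 30574.11, Σxy = 38217.72
nΣxy − ΣxΣy = 267524.04 − 266196.25 = 1327.79
nΣx² − (Σx)² = 360199.21 − 345156.25 = 15042.96; nΣy² − (Σy)² = 214018.77 − 205299.61 = 8719.16
r = 1327.79 / √(15042.96 × 8719.16) = 1327.79 / 11452.5969 ≈ 0.116

0.116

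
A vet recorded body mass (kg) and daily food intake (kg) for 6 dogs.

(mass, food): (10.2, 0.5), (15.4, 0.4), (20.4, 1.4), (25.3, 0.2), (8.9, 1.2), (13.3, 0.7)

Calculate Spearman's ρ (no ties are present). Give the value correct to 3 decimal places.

Rank mass: 2, 4, 5, 6, 1, 3
Rank food: 3, 2, 6, 1, 5, 4
d = rank(mass) − rank(food): -1, 2, -1, 5, -4, -1; Σd² = 48
ρ = 1 − 6Σd² / [n(n²−1)] = 1 − 6×48 / (6×35) = 1 − 288/210 ≈ -0.371

-0.371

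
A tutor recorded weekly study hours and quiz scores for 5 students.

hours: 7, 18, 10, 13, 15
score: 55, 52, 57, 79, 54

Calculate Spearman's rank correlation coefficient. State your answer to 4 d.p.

-0.6000

Rank hours: 1, 5, 2, 3, 4
Rank score: 3, 1, 4, 5, 2
d = rank(hours) − rank(score): -2, 4, -2, -2, 2; Σd² = 32
ρ = 1 − 6Σd² / [n(n²−1)] = 1 − 6×32 / (5×24) = 1 − 192/120 ≈ -0.6000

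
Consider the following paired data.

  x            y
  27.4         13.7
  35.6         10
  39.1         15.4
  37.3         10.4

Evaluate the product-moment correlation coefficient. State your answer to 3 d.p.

-0.090

n = 4, Σx = 139.4, Σy = 49.5, Σx² = 4938.22, Σy² = 633.01, Σxy = 1721.44
nΣxy − ΣxΣy = 6885.76 − 6900.3 = -14.54
nΣx² − (Σx)² = 19752.88 − 19432.36 = 320.52; nΣy² − (Σy)² = 2532.04 − 2450.25 = 81.79
r = -14.54 / √(320.52 × 81.79) = -14.54 / 161.9115 ≈ -0.090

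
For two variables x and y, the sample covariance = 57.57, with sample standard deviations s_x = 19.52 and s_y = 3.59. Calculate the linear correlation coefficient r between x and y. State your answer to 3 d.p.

0.822

r = Cov(x,y) / (s_x · s_y) = 57.57 / (19.52 × 3.59)
  = 57.57 / 70.0768 ≈ 0.822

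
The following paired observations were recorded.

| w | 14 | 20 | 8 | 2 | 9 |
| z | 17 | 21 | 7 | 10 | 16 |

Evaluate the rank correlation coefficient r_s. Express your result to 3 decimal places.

Rank w: 4, 5, 2, 1, 3
Rank z: 4, 5, 1, 2, 3
d = rank(w) − rank(z): 0, 0, 1, -1, 0; Σd² = 2
ρ = 1 − 6Σd² / [n(n²−1)] = 1 − 6×2 / (5×24) = 1 − 12/120 ≈ 0.900

0.900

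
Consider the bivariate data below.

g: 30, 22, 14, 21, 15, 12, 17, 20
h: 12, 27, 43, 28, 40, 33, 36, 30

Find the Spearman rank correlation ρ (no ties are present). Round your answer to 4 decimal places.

Rank g: 8, 7, 2, 6, 3, 1, 4, 5
Rank h: 1, 2, 8, 3, 7, 5, 6, 4
d = rank(g) − rank(h): 7, 5, -6, 3, -4, -4, -2, 1; Σd² = 156
ρ = 1 − 6Σd² / [n(n²−1)] = 1 − 6×156 / (8×63) = 1 − 936/504 ≈ -0.8571

-0.8571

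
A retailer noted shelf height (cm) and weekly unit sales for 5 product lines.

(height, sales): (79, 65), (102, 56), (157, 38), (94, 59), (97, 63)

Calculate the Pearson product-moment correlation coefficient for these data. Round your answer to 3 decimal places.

n = 5, Σx = 529, Σy = 281, Σx² = 59539, Σy² = 16255, Σxy = 28470
nΣxy − ΣxΣy = 142350 − 148649 = -6299
nΣx² − (Σx)² = 297695 − 279841 = 17854; nΣy² − (Σy)² = 81275 − 78961 = 2314
r = -6299 / √(17854 × 2314) = -6299 / 6427.6089 ≈ -0.980

-0.980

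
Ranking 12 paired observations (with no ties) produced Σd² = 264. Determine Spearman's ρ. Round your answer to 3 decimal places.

0.077

ρ = 1 − 6Σd² / [n(n²−1)] = 1 − 6×264 / (12×143)
  = 1 − 1584/1716 = 1 − 0.9231 ≈ 0.077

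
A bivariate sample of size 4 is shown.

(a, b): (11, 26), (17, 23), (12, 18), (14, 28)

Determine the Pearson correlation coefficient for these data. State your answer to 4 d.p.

0.0724

n = 4, Σa = 54, Σb = 95, Σa² = 750, Σb² = 2313, Σab = 1285
nΣab − ΣaΣb = 5140 − 5130 = 10
nΣa² − (Σa)² = 3000 − 2916 = 84; nΣb² − (Σb)² = 9252 − 9025 = 227
r = 10 / √(84 × 227) = 10 / 138.0869 ≈ 0.0724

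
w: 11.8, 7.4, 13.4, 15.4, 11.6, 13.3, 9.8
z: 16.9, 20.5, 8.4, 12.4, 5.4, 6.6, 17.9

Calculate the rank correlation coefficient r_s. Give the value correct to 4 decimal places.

Rank w: 4, 1, 6, 7, 3, 5, 2
Rank z: 5, 7, 3, 4, 1, 2, 6
d = rank(w) − rank(z): -1, -6, 3, 3, 2, 3, -4; Σd² = 84
ρ = 1 − 6Σd² / [n(n²−1)] = 1 − 6×84 / (7×48) = 1 − 504/336 ≈ -0.5000

-0.5000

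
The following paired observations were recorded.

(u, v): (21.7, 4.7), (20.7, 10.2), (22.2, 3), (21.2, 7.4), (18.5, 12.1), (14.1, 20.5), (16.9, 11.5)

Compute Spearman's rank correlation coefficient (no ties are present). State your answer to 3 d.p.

-0.964

Rank u: 6, 4, 7, 5, 3, 1, 2
Rank v: 2, 4, 1, 3, 6, 7, 5
d = rank(u) − rank(v): 4, 0, 6, 2, -3, -6, -3; Σd² = 110
ρ = 1 − 6Σd² / [n(n²−1)] = 1 − 6×110 / (7×48) = 1 − 660/336 ≈ -0.964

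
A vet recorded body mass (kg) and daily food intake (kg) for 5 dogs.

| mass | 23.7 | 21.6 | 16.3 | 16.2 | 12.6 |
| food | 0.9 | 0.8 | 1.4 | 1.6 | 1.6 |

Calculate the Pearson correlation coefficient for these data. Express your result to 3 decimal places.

n = 5, Σx = 90.4, Σy = 6.3, Σx² = 1715.14, Σy² = 8.53, Σxy = 107.51
nΣxy − ΣxΣy = 537.55 − 569.52 = -31.97
nΣx² − (Σx)² = 8575.7 − 8172.16 = 403.54; nΣy² − (Σy)² = 42.65 − 39.69 = 2.96
r = -31.97 / √(403.54 × 2.96) = -31.97 / 34.5612 ≈ -0.925

-0.925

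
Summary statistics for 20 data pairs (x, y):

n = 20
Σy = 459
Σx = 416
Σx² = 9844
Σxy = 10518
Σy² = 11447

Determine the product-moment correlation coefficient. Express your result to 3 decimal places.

0.931

r = (nΣxy − ΣxΣy) / √[(nΣx² − (Σx)²)(nΣy² − (Σy)²)]
Numerator: 20×10518 − 416×459 = 19416
Denominator: √[(196880 − 173056)(228940 − 210681)] = √[23824 × 18259] = 20856.7115
r = 19416 / 20856.7115 ≈ 0.931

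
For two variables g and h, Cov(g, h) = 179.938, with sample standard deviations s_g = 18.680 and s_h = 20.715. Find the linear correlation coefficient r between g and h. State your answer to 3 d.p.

r = Cov(g,h) / (s_g · s_h) = 179.938 / (18.680 × 20.715)
  = 179.938 / 386.9562 ≈ 0.465

0.465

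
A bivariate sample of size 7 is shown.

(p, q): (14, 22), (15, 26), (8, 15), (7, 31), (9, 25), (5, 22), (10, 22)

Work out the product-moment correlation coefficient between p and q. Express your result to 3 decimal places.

0.062

n = 7, Σp = 68, Σq = 163, Σp² = 740, Σq² = 3939, Σpq = 1590
nΣpq − ΣpΣq = 11130 − 11084 = 46
nΣp² − (Σp)² = 5180 − 4624 = 556; nΣq² − (Σq)² = 27573 − 26569 = 1004
r = 46 / √(556 × 1004) = 46 / 747.1439 ≈ 0.062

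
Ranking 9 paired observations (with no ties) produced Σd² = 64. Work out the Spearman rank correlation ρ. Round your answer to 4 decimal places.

ρ = 1 − 6Σd² / [n(n²−1)] = 1 − 6×64 / (9×80)
  = 1 − 384/720 = 1 − 0.53333 ≈ 0.4667

0.4667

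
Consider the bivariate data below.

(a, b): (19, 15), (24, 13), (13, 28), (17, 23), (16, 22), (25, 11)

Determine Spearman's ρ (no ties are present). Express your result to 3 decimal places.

Rank a: 4, 5, 1, 3, 2, 6
Rank b: 3, 2, 6, 5, 4, 1
d = rank(a) − rank(b): 1, 3, -5, -2, -2, 5; Σd² = 68
ρ = 1 − 6Σd² / [n(n²−1)] = 1 − 6×68 / (6×35) = 1 − 408/210 ≈ -0.943

-0.943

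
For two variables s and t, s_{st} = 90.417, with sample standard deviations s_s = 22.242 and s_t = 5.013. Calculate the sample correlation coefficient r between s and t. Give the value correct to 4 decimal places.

0.8109

r = Cov(s,t) / (s_s · s_t) = 90.417 / (22.242 × 5.013)
  = 90.417 / 111.4991 ≈ 0.8109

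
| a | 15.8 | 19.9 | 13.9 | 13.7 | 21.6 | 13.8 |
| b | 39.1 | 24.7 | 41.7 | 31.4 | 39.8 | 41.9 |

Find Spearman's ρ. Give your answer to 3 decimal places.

-0.200

Rank a: 4, 5, 3, 1, 6, 2
Rank b: 3, 1, 5, 2, 4, 6
d = rank(a) − rank(b): 1, 4, -2, -1, 2, -4; Σd² = 42
ρ = 1 − 6Σd² / [n(n²−1)] = 1 − 6×42 / (6×35) = 1 − 252/210 ≈ -0.200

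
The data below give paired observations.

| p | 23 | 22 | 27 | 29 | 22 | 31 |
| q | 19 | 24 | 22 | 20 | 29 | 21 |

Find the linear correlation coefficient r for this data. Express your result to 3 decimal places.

n = 6, Σp = 154, Σq = 135, Σp² = 4028, Σq² = 3103, Σpq = 3428
nΣpq − ΣpΣq = 20568 − 20790 = -222
nΣp² − (Σp)² = 24168 − 23716 = 452; nΣq² − (Σq)² = 18618 − 18225 = 393
r = -222 / √(452 × 393) = -222 / 421.4689 ≈ -0.527

-0.527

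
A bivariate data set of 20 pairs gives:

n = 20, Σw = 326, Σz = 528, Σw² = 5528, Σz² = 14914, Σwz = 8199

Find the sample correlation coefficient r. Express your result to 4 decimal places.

r = (nΣwz − ΣwΣz) / √[(nΣw² − (Σw)²)(nΣz² − (Σz)²)]
Numerator: 20×8199 − 326×528 = -8148
Denominator: √[(110560 − 106276)(298280 − 278784)] = √[4284 × 19496] = 9138.9750
r = -8148 / 9138.9750 ≈ -0.8916

-0.8916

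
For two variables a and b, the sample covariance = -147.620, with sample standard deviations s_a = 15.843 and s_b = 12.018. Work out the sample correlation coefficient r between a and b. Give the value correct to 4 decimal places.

r = Cov(a,b) / (s_a · s_b) = -147.620 / (15.843 × 12.018)
  = -147.620 / 190.4012 ≈ -0.7753

-0.7753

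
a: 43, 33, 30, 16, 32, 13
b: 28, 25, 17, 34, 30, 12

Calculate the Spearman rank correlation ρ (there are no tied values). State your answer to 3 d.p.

0.257

Rank a: 6, 5, 3, 2, 4, 1
Rank b: 4, 3, 2, 6, 5, 1
d = rank(a) − rank(b): 2, 2, 1, -4, -1, 0; Σd² = 26
ρ = 1 − 6Σd² / [n(n²−1)] = 1 − 6×26 / (6×35) = 1 − 156/210 ≈ 0.257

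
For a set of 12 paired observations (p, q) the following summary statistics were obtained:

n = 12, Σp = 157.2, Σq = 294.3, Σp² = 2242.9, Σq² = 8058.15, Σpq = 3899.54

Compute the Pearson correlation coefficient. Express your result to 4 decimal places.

r = (nΣpq − ΣpΣq) / √[(nΣp² − (Σp)²)(nΣq² − (Σq)²)]
Numerator: 12×3899.54 − 157.2×294.3 = 530.52
Denominator: √[(26914.8 − 24711.84)(96697.8 − 86612.49)] = √[2202.96 × 10085.31] = 4713.5480
r = 530.52 / 4713.5480 ≈ 0.1126

0.1126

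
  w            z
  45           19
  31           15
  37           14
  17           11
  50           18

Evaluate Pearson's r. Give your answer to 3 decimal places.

0.925

n = 5, Σw = 180, Σz = 77, Σw² = 7144, Σz² = 1227, Σwz = 2925
nΣwz − ΣwΣz = 14625 − 13860 = 765
nΣw² − (Σw)² = 35720 − 32400 = 3320; nΣz² − (Σz)² = 6135 − 5929 = 206
r = 765 / √(3320 × 206) = 765 / 826.9946 ≈ 0.925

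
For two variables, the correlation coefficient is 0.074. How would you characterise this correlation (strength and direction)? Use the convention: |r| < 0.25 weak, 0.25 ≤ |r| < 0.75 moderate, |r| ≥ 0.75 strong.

weak positive

r = 0.074 > 0 so the relationship is positive.
|r| = 0.074, which falls in the weak range.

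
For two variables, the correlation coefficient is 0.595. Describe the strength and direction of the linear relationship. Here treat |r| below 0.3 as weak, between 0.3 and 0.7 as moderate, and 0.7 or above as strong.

r = 0.595 > 0 so the relationship is positive.
|r| = 0.595, which falls in the moderate range.

moderate positive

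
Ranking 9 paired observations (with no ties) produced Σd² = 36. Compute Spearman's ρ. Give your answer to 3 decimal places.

ρ = 1 − 6Σd² / [n(n²−1)] = 1 − 6×36 / (9×80)
  = 1 − 216/720 = 1 − 0.3000 ≈ 0.700

0.700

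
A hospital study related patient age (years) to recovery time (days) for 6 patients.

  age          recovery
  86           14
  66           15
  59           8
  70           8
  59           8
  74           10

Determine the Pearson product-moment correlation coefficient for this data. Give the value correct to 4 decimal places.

n = 6, Σx = 414, Σy = 63, Σx² = 29090, Σy² = 713, Σxy = 4438
nΣxy − ΣxΣy = 26628 − 26082 = 546
nΣx² − (Σx)² = 174540 − 171396 = 3144; nΣy² − (Σy)² = 4278 − 3969 = 309
r = 546 / √(3144 × 309) = 546 / 985.6450 ≈ 0.5540

0.5540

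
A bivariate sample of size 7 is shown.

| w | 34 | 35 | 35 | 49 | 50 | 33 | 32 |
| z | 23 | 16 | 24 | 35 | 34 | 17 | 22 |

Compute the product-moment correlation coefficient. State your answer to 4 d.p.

0.9045

n = 7, Σw = 268, Σz = 171, Σw² = 10620, Σz² = 4515, Σwz = 6862
nΣwz − ΣwΣz = 48034 − 45828 = 2206
nΣw² − (Σw)² = 74340 − 71824 = 2516; nΣz² − (Σz)² = 31605 − 29241 = 2364
r = 2206 / √(2516 × 2364) = 2206 / 2438.8161 ≈ 0.9045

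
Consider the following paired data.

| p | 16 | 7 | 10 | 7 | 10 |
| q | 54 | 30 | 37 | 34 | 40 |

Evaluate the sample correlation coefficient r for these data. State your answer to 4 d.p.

0.9800

n = 5, Σp = 50, Σq = 195, Σp² = 554, Σq² = 7941, Σpq = 2082
nΣpq − ΣpΣq = 10410 − 9750 = 660
nΣp² − (Σp)² = 2770 − 2500 = 270; nΣq² − (Σq)² = 39705 − 38025 = 1680
r = 660 / √(270 × 1680) = 660 / 673.4983 ≈ 0.9800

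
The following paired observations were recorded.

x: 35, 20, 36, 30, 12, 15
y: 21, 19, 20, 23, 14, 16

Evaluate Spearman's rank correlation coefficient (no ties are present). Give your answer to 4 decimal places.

0.7714

Rank x: 5, 3, 6, 4, 1, 2
Rank y: 5, 3, 4, 6, 1, 2
d = rank(x) − rank(y): 0, 0, 2, -2, 0, 0; Σd² = 8
ρ = 1 − 6Σd² / [n(n²−1)] = 1 − 6×8 / (6×35) = 1 − 48/210 ≈ 0.7714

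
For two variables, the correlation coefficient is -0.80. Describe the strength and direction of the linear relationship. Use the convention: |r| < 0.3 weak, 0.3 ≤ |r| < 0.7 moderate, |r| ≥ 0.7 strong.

r = -0.80 < 0 so the relationship is negative.
|r| = 0.80, which falls in the strong range.

strong negative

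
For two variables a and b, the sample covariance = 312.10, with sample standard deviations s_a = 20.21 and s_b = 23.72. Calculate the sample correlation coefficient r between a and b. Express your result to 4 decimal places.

0.6510

r = Cov(a,b) / (s_a · s_b) = 312.10 / (20.21 × 23.72)
  = 312.10 / 479.3812 ≈ 0.6510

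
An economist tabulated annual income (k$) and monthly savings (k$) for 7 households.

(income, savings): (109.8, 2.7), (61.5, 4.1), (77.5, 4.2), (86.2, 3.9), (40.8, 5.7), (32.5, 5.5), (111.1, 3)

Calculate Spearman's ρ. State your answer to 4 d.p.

Rank income: 6, 3, 4, 5, 2, 1, 7
Rank savings: 1, 4, 5, 3, 7, 6, 2
d = rank(income) − rank(savings): 5, -1, -1, 2, -5, -5, 5; Σd² = 106
ρ = 1 − 6Σd² / [n(n²−1)] = 1 − 6×106 / (7×48) = 1 − 636/336 ≈ -0.8929

-0.8929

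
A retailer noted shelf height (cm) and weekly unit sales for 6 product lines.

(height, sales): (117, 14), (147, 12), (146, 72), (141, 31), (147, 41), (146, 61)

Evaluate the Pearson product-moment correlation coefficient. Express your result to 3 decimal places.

0.501

n = 6, Σx = 844, Σy = 231, Σx² = 119420, Σy² = 11887, Σxy = 33218
nΣxy − ΣxΣy = 199308 − 194964 = 4344
nΣx² − (Σx)² = 716520 − 712336 = 4184; nΣy² − (Σy)² = 71322 − 53361 = 17961
r = 4344 / √(4184 × 17961) = 4344 / 8668.8421 ≈ 0.501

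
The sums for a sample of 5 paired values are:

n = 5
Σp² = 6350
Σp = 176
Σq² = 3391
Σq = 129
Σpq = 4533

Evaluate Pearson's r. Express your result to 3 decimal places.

-0.079

r = (nΣpq − ΣpΣq) / √[(nΣp² − (Σp)²)(nΣq² − (Σq)²)]
Numerator: 5×4533 − 176×129 = -39
Denominator: √[(31750 − 30976)(16955 − 16641)] = √[774 × 314] = 492.9868
r = -39 / 492.9868 ≈ -0.079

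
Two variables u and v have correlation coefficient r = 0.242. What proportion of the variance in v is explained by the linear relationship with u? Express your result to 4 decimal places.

0.0586

r² = (0.242)² = 0.0586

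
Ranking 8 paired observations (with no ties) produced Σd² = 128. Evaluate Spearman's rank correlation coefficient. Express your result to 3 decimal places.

-0.524

ρ = 1 − 6Σd² / [n(n²−1)] = 1 − 6×128 / (8×63)
  = 1 − 768/504 = 1 − 1.5238 ≈ -0.524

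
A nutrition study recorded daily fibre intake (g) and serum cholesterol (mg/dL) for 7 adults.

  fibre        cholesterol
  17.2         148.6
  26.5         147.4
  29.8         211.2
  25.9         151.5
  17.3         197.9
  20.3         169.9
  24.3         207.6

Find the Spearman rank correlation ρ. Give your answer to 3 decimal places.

Rank fibre: 1, 6, 7, 5, 2, 3, 4
Rank cholesterol: 2, 1, 7, 3, 5, 4, 6
d = rank(fibre) − rank(cholesterol): -1, 5, 0, 2, -3, -1, -2; Σd² = 44
ρ = 1 − 6Σd² / [n(n²−1)] = 1 − 6×44 / (7×48) = 1 − 264/336 ≈ 0.214

0.214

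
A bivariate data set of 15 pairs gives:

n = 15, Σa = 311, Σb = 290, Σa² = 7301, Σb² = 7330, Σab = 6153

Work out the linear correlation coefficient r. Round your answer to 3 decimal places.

0.116

r = (nΣab − ΣaΣb) / √[(nΣa² − (Σa)²)(nΣb² − (Σb)²)]
Numerator: 15×6153 − 311×290 = 2105
Denominator: √[(109515 − 96721)(109950 − 84100)] = √[12794 × 25850] = 18185.8434
r = 2105 / 18185.8434 ≈ 0.116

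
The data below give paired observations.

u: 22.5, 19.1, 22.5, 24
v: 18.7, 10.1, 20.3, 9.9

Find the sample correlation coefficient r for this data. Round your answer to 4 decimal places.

n = 4, Σu = 88.1, Σv = 59, Σu² = 1953.31, Σv² = 961.8, Σuv = 1308.01
nΣuv − ΣuΣv = 5232.04 − 5197.9 = 34.14
nΣu² − (Σu)² = 7813.24 − 7761.61 = 51.63; nΣv² − (Σv)² = 3847.2 − 3481 = 366.2
r = 34.14 / √(51.63 × 366.2) = 34.14 / 137.5024 ≈ 0.2483

0.2483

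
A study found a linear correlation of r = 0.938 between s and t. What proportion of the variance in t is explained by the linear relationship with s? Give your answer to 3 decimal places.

0.880

r² = (0.938)² = 0.880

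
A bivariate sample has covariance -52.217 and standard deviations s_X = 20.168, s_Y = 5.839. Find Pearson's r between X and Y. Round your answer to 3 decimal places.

r = Cov(X,Y) / (s_X · s_Y) = -52.217 / (20.168 × 5.839)
  = -52.217 / 117.7610 ≈ -0.443

-0.443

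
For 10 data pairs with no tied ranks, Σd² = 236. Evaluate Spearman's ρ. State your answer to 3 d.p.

ρ = 1 − 6Σd² / [n(n²−1)] = 1 − 6×236 / (10×99)
  = 1 − 1416/990 = 1 − 1.4303 ≈ -0.430

-0.430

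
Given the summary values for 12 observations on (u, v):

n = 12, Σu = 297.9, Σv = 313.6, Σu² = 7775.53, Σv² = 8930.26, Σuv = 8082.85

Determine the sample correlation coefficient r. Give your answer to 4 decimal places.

r = (nΣuv − ΣuΣv) / √[(nΣu² − (Σu)²)(nΣv² − (Σv)²)]
Numerator: 12×8082.85 − 297.9×313.6 = 3572.76
Denominator: √[(93306.36 − 88744.41)(107163.12 − 98344.96)] = √[4561.95 × 8818.16] = 6342.5551
r = 3572.76 / 6342.5551 ≈ 0.5633

0.5633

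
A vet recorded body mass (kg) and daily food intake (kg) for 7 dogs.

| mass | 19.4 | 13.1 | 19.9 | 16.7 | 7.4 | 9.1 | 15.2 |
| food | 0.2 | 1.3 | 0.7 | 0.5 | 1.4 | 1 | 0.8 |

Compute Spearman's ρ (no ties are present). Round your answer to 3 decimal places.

-0.857

Rank mass: 6, 3, 7, 5, 1, 2, 4
Rank food: 1, 6, 3, 2, 7, 5, 4
d = rank(mass) − rank(food): 5, -3, 4, 3, -6, -3, 0; Σd² = 104
ρ = 1 − 6Σd² / [n(n²−1)] = 1 − 6×104 / (7×48) = 1 − 624/336 ≈ -0.857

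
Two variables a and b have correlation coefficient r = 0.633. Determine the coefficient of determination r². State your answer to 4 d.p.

r² = (0.633)² = 0.4007

0.4007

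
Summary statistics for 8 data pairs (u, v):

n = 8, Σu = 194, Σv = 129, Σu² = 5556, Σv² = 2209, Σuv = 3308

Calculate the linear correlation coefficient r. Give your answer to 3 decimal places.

r = (nΣuv − ΣuΣv) / √[(nΣu² − (Σu)²)(nΣv² − (Σv)²)]
Numerator: 8×3308 − 194×129 = 1438
Denominator: √[(44448 − 37636)(17672 − 16641)] = √[6812 × 1031] = 2650.1268
r = 1438 / 2650.1268 ≈ 0.543

0.543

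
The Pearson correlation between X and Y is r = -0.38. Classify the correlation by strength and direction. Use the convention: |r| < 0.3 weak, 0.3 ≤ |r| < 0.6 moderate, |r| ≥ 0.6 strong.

moderate negative

r = -0.38 < 0 so the relationship is negative.
|r| = 0.38, which falls in the moderate range.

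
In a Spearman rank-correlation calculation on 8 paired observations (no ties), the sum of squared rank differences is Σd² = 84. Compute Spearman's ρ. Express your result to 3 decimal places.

0.000

ρ = 1 − 6Σd² / [n(n²−1)] = 1 − 6×84 / (8×63)
  = 1 − 504/504 = 1 − 1.0000 ≈ 0.000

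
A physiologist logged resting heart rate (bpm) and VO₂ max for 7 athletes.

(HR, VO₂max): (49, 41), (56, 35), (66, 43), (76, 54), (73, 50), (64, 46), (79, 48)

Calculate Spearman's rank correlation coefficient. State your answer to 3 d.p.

0.821

Rank HR: 1, 2, 4, 6, 5, 3, 7
Rank VO₂max: 2, 1, 3, 7, 6, 4, 5
d = rank(HR) − rank(VO₂max): -1, 1, 1, -1, -1, -1, 2; Σd² = 10
ρ = 1 − 6Σd² / [n(n²−1)] = 1 − 6×10 / (7×48) = 1 − 60/336 ≈ 0.821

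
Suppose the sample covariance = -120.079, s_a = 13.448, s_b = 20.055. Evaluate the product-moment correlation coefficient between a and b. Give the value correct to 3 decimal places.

r = Cov(a,b) / (s_a · s_b) = -120.079 / (13.448 × 20.055)
  = -120.079 / 269.6996 ≈ -0.445

-0.445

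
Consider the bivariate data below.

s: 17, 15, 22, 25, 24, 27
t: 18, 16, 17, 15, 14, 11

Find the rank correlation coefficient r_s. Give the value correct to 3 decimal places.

-0.771

Rank s: 2, 1, 3, 5, 4, 6
Rank t: 6, 4, 5, 3, 2, 1
d = rank(s) − rank(t): -4, -3, -2, 2, 2, 5; Σd² = 62
ρ = 1 − 6Σd² / [n(n²−1)] = 1 − 6×62 / (6×35) = 1 − 372/210 ≈ -0.771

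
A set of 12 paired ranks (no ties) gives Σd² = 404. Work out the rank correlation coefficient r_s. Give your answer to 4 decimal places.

ρ = 1 − 6Σd² / [n(n²−1)] = 1 − 6×404 / (12×143)
  = 1 − 2424/1716 = 1 − 1.41259 ≈ -0.4126

-0.4126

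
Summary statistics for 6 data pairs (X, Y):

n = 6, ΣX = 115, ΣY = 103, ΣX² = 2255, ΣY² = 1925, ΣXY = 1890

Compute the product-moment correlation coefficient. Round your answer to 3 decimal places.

r = (nΣXY − ΣXΣY) / √[(nΣX² − (ΣX)²)(nΣY² − (ΣY)²)]
Numerator: 6×1890 − 115×103 = -505
Denominator: √[(13530 − 13225)(11550 − 10609)] = √[305 × 941] = 535.7285
r = -505 / 535.7285 ≈ -0.943

-0.943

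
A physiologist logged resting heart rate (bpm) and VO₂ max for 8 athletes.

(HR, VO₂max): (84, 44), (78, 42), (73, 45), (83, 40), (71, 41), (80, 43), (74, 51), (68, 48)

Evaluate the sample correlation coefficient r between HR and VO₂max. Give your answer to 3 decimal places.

-0.473

n = 8, Σx = 611, Σy = 354, Σx² = 46899, Σy² = 15760, Σxy = 26966
nΣxy − ΣxΣy = 215728 − 216294 = -566
nΣx² − (Σx)² = 375192 − 373321 = 1871; nΣy² − (Σy)² = 126080 − 125316 = 764
r = -566 / √(1871 × 764) = -566 / 1195.5936 ≈ -0.473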